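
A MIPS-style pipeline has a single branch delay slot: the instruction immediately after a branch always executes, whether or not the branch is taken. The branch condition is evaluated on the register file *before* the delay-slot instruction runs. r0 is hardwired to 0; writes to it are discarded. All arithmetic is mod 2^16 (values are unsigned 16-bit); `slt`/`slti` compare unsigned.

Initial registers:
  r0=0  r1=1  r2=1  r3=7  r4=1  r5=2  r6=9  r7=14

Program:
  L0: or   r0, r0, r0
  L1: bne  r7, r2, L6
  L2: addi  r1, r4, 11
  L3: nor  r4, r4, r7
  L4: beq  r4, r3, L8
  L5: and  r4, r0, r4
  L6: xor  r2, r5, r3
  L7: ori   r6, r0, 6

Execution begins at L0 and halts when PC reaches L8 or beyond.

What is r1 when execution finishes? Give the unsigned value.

#0 or   r0, r0, r0 ; 0/1/1/7/1/2/9/14
#1 bne  r7, r2, L6 ; 0/1/1/7/1/2/9/14 ; →target
#2 addi  r1, r4, 11 ; 0/12/1/7/1/2/9/14
#6 xor  r2, r5, r3 ; 0/12/5/7/1/2/9/14
#7 ori   r6, r0, 6 ; 0/12/5/7/1/2/6/14

12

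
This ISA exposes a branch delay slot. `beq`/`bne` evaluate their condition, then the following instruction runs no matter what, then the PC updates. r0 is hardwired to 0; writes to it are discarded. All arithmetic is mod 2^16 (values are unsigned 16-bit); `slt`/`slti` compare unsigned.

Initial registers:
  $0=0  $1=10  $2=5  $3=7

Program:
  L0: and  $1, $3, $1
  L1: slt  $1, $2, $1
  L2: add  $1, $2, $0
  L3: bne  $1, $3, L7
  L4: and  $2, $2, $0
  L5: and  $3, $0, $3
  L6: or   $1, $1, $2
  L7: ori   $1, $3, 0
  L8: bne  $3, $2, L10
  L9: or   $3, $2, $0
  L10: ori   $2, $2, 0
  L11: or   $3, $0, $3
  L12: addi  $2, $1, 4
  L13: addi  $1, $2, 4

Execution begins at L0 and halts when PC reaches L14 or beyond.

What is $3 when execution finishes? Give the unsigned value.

0

PC=0  and  $1, $3, $1        | $0=0 $1=2 $2=5 $3=7
PC=1  slt  $1, $2, $1        | $0=0 $1=0 $2=5 $3=7
PC=2  add  $1, $2, $0        | $0=0 $1=5 $2=5 $3=7
PC=3  bne  $1, $3, L7        | $0=0 $1=5 $2=5 $3=7  [TAKEN]
PC=4  and  $2, $2, $0        | $0=0 $1=5 $2=0 $3=7
PC=7  ori   $1, $3, 0        | $0=0 $1=7 $2=0 $3=7
PC=8  bne  $3, $2, L10       | $0=0 $1=7 $2=0 $3=7  [TAKEN]
PC=9  or   $3, $2, $0        | $0=0 $1=7 $2=0 $3=0
PC=10 ori   $2, $2, 0        | $0=0 $1=7 $2=0 $3=0
PC=11 or   $3, $0, $3        | $0=0 $1=7 $2=0 $3=0
PC=12 addi  $2, $1, 4        | $0=0 $1=7 $2=11 $3=0
PC=13 addi  $1, $2, 4        | $0=0 $1=15 $2=11 $3=0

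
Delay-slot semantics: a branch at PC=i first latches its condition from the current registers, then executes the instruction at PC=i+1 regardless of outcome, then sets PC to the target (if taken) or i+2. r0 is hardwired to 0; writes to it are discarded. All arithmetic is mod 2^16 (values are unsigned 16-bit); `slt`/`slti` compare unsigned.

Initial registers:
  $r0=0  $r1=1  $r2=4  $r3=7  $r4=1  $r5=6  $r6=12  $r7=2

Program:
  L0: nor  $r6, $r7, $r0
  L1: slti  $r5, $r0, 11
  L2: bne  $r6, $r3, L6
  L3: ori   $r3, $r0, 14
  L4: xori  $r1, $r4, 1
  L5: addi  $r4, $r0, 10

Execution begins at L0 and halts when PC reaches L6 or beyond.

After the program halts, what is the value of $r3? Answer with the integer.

  step pc=0: nor  $r6, $r7, $r0  regs=(0,1,4,7,1,6,65533,2)
  step pc=1: slti  $r5, $r0, 11  regs=(0,1,4,7,1,1,65533,2)
  step pc=2: bne  $r6, $r3, L6  cond=T  regs=(0,1,4,7,1,1,65533,2)
  step pc=3: ori   $r3, $r0, 14  regs=(0,1,4,14,1,1,65533,2)

14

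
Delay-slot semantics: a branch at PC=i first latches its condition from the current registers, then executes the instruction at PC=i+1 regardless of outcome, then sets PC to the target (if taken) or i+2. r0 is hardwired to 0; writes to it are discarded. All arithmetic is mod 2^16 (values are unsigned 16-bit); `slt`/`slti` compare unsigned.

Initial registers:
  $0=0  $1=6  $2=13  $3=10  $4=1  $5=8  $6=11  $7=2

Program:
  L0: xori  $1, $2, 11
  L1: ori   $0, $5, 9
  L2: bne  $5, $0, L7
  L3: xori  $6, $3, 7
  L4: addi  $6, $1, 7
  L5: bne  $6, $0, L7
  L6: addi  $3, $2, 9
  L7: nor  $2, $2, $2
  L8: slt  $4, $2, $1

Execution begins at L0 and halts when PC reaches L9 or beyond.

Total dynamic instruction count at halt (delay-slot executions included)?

6

#0 xori  $1, $2, 11 ; 0/6/13/10/1/8/11/2
#1 ori   $0, $5, 9 ; 0/6/13/10/1/8/11/2
#2 bne  $5, $0, L7 ; 0/6/13/10/1/8/11/2 ; →target
#3 xori  $6, $3, 7 ; 0/6/13/10/1/8/13/2
#7 nor  $2, $2, $2 ; 0/6/65522/10/1/8/13/2
#8 slt  $4, $2, $1 ; 0/6/65522/10/0/8/13/2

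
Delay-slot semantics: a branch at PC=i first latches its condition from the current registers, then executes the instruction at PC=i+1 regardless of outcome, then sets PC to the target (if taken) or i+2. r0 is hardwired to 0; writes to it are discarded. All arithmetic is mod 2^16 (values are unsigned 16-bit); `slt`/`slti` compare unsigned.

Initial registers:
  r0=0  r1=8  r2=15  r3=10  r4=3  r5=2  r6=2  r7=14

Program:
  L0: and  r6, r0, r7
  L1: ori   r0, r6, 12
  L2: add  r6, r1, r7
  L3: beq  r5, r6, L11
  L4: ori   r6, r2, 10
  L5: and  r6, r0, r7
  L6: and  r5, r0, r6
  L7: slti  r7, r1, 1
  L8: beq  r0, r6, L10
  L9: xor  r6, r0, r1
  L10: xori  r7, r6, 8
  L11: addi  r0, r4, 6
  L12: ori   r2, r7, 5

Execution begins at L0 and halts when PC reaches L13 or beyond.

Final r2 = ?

5

  step pc=0: and  r6, r0, r7  regs=(0,8,15,10,3,2,0,14)
  step pc=1: ori   r0, r6, 12  regs=(0,8,15,10,3,2,0,14)
  step pc=2: add  r6, r1, r7  regs=(0,8,15,10,3,2,22,14)
  step pc=3: beq  r5, r6, L11  cond=F  regs=(0,8,15,10,3,2,22,14)
  step pc=4: ori   r6, r2, 10  regs=(0,8,15,10,3,2,15,14)
  step pc=5: and  r6, r0, r7  regs=(0,8,15,10,3,2,0,14)
  step pc=6: and  r5, r0, r6  regs=(0,8,15,10,3,0,0,14)
  step pc=7: slti  r7, r1, 1  regs=(0,8,15,10,3,0,0,0)
  step pc=8: beq  r0, r6, L10  cond=T  regs=(0,8,15,10,3,0,0,0)
  step pc=9: xor  r6, r0, r1  regs=(0,8,15,10,3,0,8,0)
  step pc=10: xori  r7, r6, 8  regs=(0,8,15,10,3,0,8,0)
  step pc=11: addi  r0, r4, 6  regs=(0,8,15,10,3,0,8,0)
  step pc=12: ori   r2, r7, 5  regs=(0,8,5,10,3,0,8,0)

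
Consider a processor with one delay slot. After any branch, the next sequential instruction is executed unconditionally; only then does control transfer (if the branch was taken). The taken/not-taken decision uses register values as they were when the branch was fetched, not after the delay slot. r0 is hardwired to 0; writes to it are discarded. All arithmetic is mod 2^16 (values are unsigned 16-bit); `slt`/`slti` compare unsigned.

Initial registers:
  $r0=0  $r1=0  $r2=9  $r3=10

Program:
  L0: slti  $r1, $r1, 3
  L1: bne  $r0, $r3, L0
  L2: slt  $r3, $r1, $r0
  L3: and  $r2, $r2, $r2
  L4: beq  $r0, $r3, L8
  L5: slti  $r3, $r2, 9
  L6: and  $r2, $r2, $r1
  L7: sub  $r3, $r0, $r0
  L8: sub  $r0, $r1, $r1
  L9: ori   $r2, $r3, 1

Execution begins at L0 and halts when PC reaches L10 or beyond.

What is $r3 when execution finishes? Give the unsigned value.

PC=0  slti  $r1, $r1, 3      | $r0=0 $r1=1 $r2=9 $r3=10
PC=1  bne  $r0, $r3, L0      | $r0=0 $r1=1 $r2=9 $r3=10  [TAKEN]
PC=2  slt  $r3, $r1, $r0     | $r0=0 $r1=1 $r2=9 $r3=0
PC=0  slti  $r1, $r1, 3      | $r0=0 $r1=1 $r2=9 $r3=0
PC=1  bne  $r0, $r3, L0      | $r0=0 $r1=1 $r2=9 $r3=0  [not taken]
PC=2  slt  $r3, $r1, $r0     | $r0=0 $r1=1 $r2=9 $r3=0
PC=3  and  $r2, $r2, $r2     | $r0=0 $r1=1 $r2=9 $r3=0
PC=4  beq  $r0, $r3, L8      | $r0=0 $r1=1 $r2=9 $r3=0  [TAKEN]
PC=5  slti  $r3, $r2, 9      | $r0=0 $r1=1 $r2=9 $r3=0
PC=8  sub  $r0, $r1, $r1     | $r0=0 $r1=1 $r2=9 $r3=0
PC=9  ori   $r2, $r3, 1      | $r0=0 $r1=1 $r2=1 $r3=0

0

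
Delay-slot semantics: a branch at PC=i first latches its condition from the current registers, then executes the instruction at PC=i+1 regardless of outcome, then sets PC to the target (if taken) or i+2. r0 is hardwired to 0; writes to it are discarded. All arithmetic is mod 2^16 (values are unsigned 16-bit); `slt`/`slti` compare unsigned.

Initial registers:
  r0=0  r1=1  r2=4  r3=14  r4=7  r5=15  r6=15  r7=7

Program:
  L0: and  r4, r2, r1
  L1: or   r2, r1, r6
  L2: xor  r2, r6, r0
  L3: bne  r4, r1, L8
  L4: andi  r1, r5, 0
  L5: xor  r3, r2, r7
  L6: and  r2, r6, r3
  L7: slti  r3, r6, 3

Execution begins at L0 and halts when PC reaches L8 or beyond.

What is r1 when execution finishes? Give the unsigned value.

0

PC=0  and  r4, r2, r1        | r0=0 r1=1 r2=4 r3=14 r4=0 r5=15 r6=15 r7=7
PC=1  or   r2, r1, r6        | r0=0 r1=1 r2=15 r3=14 r4=0 r5=15 r6=15 r7=7
PC=2  xor  r2, r6, r0        | r0=0 r1=1 r2=15 r3=14 r4=0 r5=15 r6=15 r7=7
PC=3  bne  r4, r1, L8        | r0=0 r1=1 r2=15 r3=14 r4=0 r5=15 r6=15 r7=7  [TAKEN]
PC=4  andi  r1, r5, 0        | r0=0 r1=0 r2=15 r3=14 r4=0 r5=15 r6=15 r7=7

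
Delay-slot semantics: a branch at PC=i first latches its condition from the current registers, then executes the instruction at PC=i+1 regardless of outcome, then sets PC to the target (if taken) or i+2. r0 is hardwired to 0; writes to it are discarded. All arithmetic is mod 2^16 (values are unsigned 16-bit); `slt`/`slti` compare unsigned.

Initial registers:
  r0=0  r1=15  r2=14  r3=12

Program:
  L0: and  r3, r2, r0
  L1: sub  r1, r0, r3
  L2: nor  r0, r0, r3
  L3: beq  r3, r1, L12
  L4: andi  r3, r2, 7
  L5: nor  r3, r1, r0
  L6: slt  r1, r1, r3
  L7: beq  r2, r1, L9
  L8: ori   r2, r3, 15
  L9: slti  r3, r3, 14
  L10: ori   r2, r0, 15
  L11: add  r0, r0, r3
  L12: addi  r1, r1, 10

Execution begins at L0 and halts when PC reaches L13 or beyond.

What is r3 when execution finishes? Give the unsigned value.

6

  step pc=0: and  r3, r2, r0  regs=(0,15,14,0)
  step pc=1: sub  r1, r0, r3  regs=(0,0,14,0)
  step pc=2: nor  r0, r0, r3  regs=(0,0,14,0)
  step pc=3: beq  r3, r1, L12  cond=T  regs=(0,0,14,0)
  step pc=4: andi  r3, r2, 7  regs=(0,0,14,6)
  step pc=12: addi  r1, r1, 10  regs=(0,10,14,6)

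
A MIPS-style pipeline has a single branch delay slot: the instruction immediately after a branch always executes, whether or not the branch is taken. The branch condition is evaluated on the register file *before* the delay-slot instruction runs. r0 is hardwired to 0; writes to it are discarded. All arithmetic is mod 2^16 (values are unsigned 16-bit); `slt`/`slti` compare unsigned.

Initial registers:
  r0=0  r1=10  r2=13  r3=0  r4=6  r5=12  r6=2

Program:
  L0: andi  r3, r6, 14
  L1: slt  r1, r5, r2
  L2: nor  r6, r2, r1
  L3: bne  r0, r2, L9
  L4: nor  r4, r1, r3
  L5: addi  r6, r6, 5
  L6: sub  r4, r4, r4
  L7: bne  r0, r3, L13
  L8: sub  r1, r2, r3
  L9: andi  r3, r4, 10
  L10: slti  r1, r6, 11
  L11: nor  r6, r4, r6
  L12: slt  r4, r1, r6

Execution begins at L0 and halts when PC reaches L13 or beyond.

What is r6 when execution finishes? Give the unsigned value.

PC=0  andi  r3, r6, 14       | r0=0 r1=10 r2=13 r3=2 r4=6 r5=12 r6=2
PC=1  slt  r1, r5, r2        | r0=0 r1=1 r2=13 r3=2 r4=6 r5=12 r6=2
PC=2  nor  r6, r2, r1        | r0=0 r1=1 r2=13 r3=2 r4=6 r5=12 r6=65522
PC=3  bne  r0, r2, L9        | r0=0 r1=1 r2=13 r3=2 r4=6 r5=12 r6=65522  [TAKEN]
PC=4  nor  r4, r1, r3        | r0=0 r1=1 r2=13 r3=2 r4=65532 r5=12 r6=65522
PC=9  andi  r3, r4, 10       | r0=0 r1=1 r2=13 r3=8 r4=65532 r5=12 r6=65522
PC=10 slti  r1, r6, 11       | r0=0 r1=0 r2=13 r3=8 r4=65532 r5=12 r6=65522
PC=11 nor  r6, r4, r6        | r0=0 r1=0 r2=13 r3=8 r4=65532 r5=12 r6=1
PC=12 slt  r4, r1, r6        | r0=0 r1=0 r2=13 r3=8 r4=1 r5=12 r6=1

1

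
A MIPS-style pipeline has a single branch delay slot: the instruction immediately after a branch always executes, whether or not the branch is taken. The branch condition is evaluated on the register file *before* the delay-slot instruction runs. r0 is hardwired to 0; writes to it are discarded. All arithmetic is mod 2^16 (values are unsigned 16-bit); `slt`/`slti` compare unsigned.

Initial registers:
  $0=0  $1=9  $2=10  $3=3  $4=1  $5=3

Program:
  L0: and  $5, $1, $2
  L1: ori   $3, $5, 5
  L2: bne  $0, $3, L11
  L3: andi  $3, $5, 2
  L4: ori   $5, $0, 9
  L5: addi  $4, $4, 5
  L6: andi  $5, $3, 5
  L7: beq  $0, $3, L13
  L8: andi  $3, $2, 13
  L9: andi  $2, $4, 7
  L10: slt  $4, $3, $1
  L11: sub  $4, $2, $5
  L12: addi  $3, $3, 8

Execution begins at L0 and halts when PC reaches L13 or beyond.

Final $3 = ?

PC=0  and  $5, $1, $2        | $0=0 $1=9 $2=10 $3=3 $4=1 $5=8
PC=1  ori   $3, $5, 5        | $0=0 $1=9 $2=10 $3=13 $4=1 $5=8
PC=2  bne  $0, $3, L11       | $0=0 $1=9 $2=10 $3=13 $4=1 $5=8  [TAKEN]
PC=3  andi  $3, $5, 2        | $0=0 $1=9 $2=10 $3=0 $4=1 $5=8
PC=11 sub  $4, $2, $5        | $0=0 $1=9 $2=10 $3=0 $4=2 $5=8
PC=12 addi  $3, $3, 8        | $0=0 $1=9 $2=10 $3=8 $4=2 $5=8

8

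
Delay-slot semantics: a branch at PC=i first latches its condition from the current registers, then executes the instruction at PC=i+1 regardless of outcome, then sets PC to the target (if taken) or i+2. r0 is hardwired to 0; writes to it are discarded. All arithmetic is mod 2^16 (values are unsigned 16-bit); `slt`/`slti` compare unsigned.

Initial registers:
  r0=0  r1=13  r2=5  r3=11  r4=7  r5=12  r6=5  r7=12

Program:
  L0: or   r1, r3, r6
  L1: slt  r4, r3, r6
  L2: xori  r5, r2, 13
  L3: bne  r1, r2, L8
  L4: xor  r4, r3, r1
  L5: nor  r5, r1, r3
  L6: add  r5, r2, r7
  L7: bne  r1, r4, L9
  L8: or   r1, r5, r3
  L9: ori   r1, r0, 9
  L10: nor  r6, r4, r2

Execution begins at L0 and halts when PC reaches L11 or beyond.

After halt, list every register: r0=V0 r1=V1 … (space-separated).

PC=0  or   r1, r3, r6        | r0=0 r1=15 r2=5 r3=11 r4=7 r5=12 r6=5 r7=12
PC=1  slt  r4, r3, r6        | r0=0 r1=15 r2=5 r3=11 r4=0 r5=12 r6=5 r7=12
PC=2  xori  r5, r2, 13       | r0=0 r1=15 r2=5 r3=11 r4=0 r5=8 r6=5 r7=12
PC=3  bne  r1, r2, L8        | r0=0 r1=15 r2=5 r3=11 r4=0 r5=8 r6=5 r7=12  [TAKEN]
PC=4  xor  r4, r3, r1        | r0=0 r1=15 r2=5 r3=11 r4=4 r5=8 r6=5 r7=12
PC=8  or   r1, r5, r3        | r0=0 r1=11 r2=5 r3=11 r4=4 r5=8 r6=5 r7=12
PC=9  ori   r1, r0, 9        | r0=0 r1=9 r2=5 r3=11 r4=4 r5=8 r6=5 r7=12
PC=10 nor  r6, r4, r2        | r0=0 r1=9 r2=5 r3=11 r4=4 r5=8 r6=65530 r7=12

r0=0 r1=9 r2=5 r3=11 r4=4 r5=8 r6=65530 r7=12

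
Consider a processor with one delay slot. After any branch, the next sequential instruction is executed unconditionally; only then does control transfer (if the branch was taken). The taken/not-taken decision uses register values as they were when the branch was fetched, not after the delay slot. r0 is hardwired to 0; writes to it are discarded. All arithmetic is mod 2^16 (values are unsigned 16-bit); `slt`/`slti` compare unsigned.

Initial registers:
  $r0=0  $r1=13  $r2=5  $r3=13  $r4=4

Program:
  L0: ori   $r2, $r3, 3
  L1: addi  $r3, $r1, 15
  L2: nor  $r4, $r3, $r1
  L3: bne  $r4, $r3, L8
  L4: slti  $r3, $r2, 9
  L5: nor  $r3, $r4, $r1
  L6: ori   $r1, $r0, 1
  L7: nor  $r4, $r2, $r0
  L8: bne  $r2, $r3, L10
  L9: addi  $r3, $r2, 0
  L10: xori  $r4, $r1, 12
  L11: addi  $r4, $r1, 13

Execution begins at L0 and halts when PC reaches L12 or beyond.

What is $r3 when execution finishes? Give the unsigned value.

15

  step pc=0: ori   $r2, $r3, 3  regs=(0,13,15,13,4)
  step pc=1: addi  $r3, $r1, 15  regs=(0,13,15,28,4)
  step pc=2: nor  $r4, $r3, $r1  regs=(0,13,15,28,65506)
  step pc=3: bne  $r4, $r3, L8  cond=T  regs=(0,13,15,28,65506)
  step pc=4: slti  $r3, $r2, 9  regs=(0,13,15,0,65506)
  step pc=8: bne  $r2, $r3, L10  cond=T  regs=(0,13,15,0,65506)
  step pc=9: addi  $r3, $r2, 0  regs=(0,13,15,15,65506)
  step pc=10: xori  $r4, $r1, 12  regs=(0,13,15,15,1)
  step pc=11: addi  $r4, $r1, 13  regs=(0,13,15,15,26)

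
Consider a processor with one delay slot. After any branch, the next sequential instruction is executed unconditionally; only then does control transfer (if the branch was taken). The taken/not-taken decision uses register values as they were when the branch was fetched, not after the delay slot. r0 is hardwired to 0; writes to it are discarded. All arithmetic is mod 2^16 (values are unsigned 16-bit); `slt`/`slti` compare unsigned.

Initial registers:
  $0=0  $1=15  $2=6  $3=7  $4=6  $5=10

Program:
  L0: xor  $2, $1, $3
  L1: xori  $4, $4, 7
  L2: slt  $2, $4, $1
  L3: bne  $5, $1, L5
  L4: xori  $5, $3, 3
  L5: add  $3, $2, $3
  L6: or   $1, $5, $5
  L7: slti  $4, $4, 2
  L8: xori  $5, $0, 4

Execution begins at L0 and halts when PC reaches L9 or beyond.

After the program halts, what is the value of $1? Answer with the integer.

PC=0  xor  $2, $1, $3        | $0=0 $1=15 $2=8 $3=7 $4=6 $5=10
PC=1  xori  $4, $4, 7        | $0=0 $1=15 $2=8 $3=7 $4=1 $5=10
PC=2  slt  $2, $4, $1        | $0=0 $1=15 $2=1 $3=7 $4=1 $5=10
PC=3  bne  $5, $1, L5        | $0=0 $1=15 $2=1 $3=7 $4=1 $5=10  [TAKEN]
PC=4  xori  $5, $3, 3        | $0=0 $1=15 $2=1 $3=7 $4=1 $5=4
PC=5  add  $3, $2, $3        | $0=0 $1=15 $2=1 $3=8 $4=1 $5=4
PC=6  or   $1, $5, $5        | $0=0 $1=4 $2=1 $3=8 $4=1 $5=4
PC=7  slti  $4, $4, 2        | $0=0 $1=4 $2=1 $3=8 $4=1 $5=4
PC=8  xori  $5, $0, 4        | $0=0 $1=4 $2=1 $3=8 $4=1 $5=4

4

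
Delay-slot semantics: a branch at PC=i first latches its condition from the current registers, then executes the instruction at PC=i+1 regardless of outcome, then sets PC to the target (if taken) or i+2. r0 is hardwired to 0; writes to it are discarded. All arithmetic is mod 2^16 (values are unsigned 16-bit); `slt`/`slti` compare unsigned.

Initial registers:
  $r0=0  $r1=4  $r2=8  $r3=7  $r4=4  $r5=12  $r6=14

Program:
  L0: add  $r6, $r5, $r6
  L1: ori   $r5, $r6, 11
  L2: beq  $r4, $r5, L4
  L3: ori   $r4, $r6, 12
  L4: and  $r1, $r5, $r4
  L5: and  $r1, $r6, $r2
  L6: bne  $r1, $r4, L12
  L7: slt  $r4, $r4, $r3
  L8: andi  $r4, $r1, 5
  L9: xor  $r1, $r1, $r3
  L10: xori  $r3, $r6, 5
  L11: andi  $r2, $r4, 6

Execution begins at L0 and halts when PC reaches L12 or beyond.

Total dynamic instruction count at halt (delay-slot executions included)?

  step pc=0: add  $r6, $r5, $r6  regs=(0,4,8,7,4,12,26)
  step pc=1: ori   $r5, $r6, 11  regs=(0,4,8,7,4,27,26)
  step pc=2: beq  $r4, $r5, L4  cond=F  regs=(0,4,8,7,4,27,26)
  step pc=3: ori   $r4, $r6, 12  regs=(0,4,8,7,30,27,26)
  step pc=4: and  $r1, $r5, $r4  regs=(0,26,8,7,30,27,26)
  step pc=5: and  $r1, $r6, $r2  regs=(0,8,8,7,30,27,26)
  step pc=6: bne  $r1, $r4, L12  cond=T  regs=(0,8,8,7,30,27,26)
  step pc=7: slt  $r4, $r4, $r3  regs=(0,8,8,7,0,27,26)

8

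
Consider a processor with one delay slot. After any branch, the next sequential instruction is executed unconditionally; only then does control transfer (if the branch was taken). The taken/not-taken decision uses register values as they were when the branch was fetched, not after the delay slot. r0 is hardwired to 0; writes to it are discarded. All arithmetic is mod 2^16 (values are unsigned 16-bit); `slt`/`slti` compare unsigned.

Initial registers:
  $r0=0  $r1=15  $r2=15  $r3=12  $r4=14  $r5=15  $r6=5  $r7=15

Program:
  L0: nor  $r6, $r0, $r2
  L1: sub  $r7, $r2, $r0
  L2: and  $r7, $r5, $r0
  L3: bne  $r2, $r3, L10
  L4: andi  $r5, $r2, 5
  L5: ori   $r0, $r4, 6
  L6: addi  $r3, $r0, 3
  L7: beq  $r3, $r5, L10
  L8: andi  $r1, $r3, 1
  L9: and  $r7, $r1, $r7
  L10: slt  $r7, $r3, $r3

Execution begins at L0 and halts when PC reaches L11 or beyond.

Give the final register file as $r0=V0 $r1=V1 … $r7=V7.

$r0=0 $r1=15 $r2=15 $r3=12 $r4=14 $r5=5 $r6=65520 $r7=0

[0] nor  $r6, $r0, $r2  →  {$r0:0, $r1:15, $r2:15, $r3:12, $r4:14, $r5:15, $r6:65520, $r7:15}
[1] sub  $r7, $r2, $r0  →  {$r0:0, $r1:15, $r2:15, $r3:12, $r4:14, $r5:15, $r6:65520, $r7:15}
[2] and  $r7, $r5, $r0  →  {$r0:0, $r1:15, $r2:15, $r3:12, $r4:14, $r5:15, $r6:65520, $r7:0}
[3] bne  $r2, $r3, L10  →  {$r0:0, $r1:15, $r2:15, $r3:12, $r4:14, $r5:15, $r6:65520, $r7:0}  ⟨branch taken⟩
[4] andi  $r5, $r2, 5  →  {$r0:0, $r1:15, $r2:15, $r3:12, $r4:14, $r5:5, $r6:65520, $r7:0}
[10] slt  $r7, $r3, $r3  →  {$r0:0, $r1:15, $r2:15, $r3:12, $r4:14, $r5:5, $r6:65520, $r7:0}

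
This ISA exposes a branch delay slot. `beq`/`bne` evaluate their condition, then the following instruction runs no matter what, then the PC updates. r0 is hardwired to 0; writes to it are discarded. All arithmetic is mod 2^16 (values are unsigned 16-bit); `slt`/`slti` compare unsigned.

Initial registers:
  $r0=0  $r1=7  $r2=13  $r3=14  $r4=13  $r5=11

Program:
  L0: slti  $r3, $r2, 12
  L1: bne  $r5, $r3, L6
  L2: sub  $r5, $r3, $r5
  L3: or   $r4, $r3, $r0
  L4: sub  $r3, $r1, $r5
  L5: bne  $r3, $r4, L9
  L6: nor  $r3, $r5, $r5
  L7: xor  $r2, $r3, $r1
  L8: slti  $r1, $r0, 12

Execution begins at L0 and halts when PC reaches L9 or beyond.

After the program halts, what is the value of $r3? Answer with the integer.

10

[0] slti  $r3, $r2, 12  →  {$r0:0, $r1:7, $r2:13, $r3:0, $r4:13, $r5:11}
[1] bne  $r5, $r3, L6  →  {$r0:0, $r1:7, $r2:13, $r3:0, $r4:13, $r5:11}  ⟨branch taken⟩
[2] sub  $r5, $r3, $r5  →  {$r0:0, $r1:7, $r2:13, $r3:0, $r4:13, $r5:65525}
[6] nor  $r3, $r5, $r5  →  {$r0:0, $r1:7, $r2:13, $r3:10, $r4:13, $r5:65525}
[7] xor  $r2, $r3, $r1  →  {$r0:0, $r1:7, $r2:13, $r3:10, $r4:13, $r5:65525}
[8] slti  $r1, $r0, 12  →  {$r0:0, $r1:1, $r2:13, $r3:10, $r4:13, $r5:65525}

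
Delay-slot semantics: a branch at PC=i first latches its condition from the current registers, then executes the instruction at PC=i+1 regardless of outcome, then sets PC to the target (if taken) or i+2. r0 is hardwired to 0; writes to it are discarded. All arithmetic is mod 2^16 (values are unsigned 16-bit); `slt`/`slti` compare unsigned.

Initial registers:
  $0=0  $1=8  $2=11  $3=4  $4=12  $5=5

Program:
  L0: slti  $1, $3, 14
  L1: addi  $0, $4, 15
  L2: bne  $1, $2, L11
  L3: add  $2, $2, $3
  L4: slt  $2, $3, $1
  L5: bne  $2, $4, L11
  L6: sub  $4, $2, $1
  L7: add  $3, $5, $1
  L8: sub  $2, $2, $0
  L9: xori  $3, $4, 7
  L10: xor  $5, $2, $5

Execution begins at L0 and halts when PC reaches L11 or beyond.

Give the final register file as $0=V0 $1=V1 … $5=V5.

$0=0 $1=1 $2=15 $3=4 $4=12 $5=5

[0] slti  $1, $3, 14  →  {$0:0, $1:1, $2:11, $3:4, $4:12, $5:5}
[1] addi  $0, $4, 15  →  {$0:0, $1:1, $2:11, $3:4, $4:12, $5:5}
[2] bne  $1, $2, L11  →  {$0:0, $1:1, $2:11, $3:4, $4:12, $5:5}  ⟨branch taken⟩
[3] add  $2, $2, $3  →  {$0:0, $1:1, $2:15, $3:4, $4:12, $5:5}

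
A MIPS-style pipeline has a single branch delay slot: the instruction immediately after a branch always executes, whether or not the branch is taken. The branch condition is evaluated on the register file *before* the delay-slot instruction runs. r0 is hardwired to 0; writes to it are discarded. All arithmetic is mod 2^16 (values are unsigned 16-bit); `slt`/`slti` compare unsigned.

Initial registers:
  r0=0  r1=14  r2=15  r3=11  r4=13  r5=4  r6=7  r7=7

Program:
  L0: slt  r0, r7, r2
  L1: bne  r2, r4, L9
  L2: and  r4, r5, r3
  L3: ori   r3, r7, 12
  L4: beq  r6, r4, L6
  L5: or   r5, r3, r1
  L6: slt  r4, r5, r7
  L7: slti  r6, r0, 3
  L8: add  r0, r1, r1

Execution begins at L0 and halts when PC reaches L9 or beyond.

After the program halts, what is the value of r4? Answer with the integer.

  step pc=0: slt  r0, r7, r2  regs=(0,14,15,11,13,4,7,7)
  step pc=1: bne  r2, r4, L9  cond=T  regs=(0,14,15,11,13,4,7,7)
  step pc=2: and  r4, r5, r3  regs=(0,14,15,11,0,4,7,7)

0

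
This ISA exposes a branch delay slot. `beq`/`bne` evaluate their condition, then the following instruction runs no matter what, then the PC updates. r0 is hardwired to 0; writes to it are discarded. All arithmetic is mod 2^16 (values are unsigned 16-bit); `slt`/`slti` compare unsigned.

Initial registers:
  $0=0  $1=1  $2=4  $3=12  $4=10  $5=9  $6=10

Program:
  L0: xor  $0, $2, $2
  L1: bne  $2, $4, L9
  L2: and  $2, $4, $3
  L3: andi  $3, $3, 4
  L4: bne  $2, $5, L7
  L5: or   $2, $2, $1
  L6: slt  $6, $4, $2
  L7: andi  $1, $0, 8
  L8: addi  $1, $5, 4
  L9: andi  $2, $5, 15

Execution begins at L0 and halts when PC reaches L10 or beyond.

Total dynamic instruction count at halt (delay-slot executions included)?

4

PC=0  xor  $0, $2, $2        | $0=0 $1=1 $2=4 $3=12 $4=10 $5=9 $6=10
PC=1  bne  $2, $4, L9        | $0=0 $1=1 $2=4 $3=12 $4=10 $5=9 $6=10  [TAKEN]
PC=2  and  $2, $4, $3        | $0=0 $1=1 $2=8 $3=12 $4=10 $5=9 $6=10
PC=9  andi  $2, $5, 15       | $0=0 $1=1 $2=9 $3=12 $4=10 $5=9 $6=10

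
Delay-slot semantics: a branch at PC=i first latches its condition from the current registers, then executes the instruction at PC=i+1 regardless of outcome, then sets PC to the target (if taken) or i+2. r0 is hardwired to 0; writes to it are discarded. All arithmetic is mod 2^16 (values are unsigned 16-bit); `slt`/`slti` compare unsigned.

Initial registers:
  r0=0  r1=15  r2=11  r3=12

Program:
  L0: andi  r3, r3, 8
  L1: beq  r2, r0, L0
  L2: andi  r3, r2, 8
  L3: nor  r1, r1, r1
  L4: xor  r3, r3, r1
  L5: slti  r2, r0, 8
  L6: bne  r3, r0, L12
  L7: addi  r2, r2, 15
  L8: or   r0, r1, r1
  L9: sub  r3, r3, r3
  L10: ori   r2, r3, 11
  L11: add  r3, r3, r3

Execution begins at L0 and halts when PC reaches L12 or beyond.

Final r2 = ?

PC=0  andi  r3, r3, 8        | r0=0 r1=15 r2=11 r3=8
PC=1  beq  r2, r0, L0        | r0=0 r1=15 r2=11 r3=8  [not taken]
PC=2  andi  r3, r2, 8        | r0=0 r1=15 r2=11 r3=8
PC=3  nor  r1, r1, r1        | r0=0 r1=65520 r2=11 r3=8
PC=4  xor  r3, r3, r1        | r0=0 r1=65520 r2=11 r3=65528
PC=5  slti  r2, r0, 8        | r0=0 r1=65520 r2=1 r3=65528
PC=6  bne  r3, r0, L12       | r0=0 r1=65520 r2=1 r3=65528  [TAKEN]
PC=7  addi  r2, r2, 15       | r0=0 r1=65520 r2=16 r3=65528

16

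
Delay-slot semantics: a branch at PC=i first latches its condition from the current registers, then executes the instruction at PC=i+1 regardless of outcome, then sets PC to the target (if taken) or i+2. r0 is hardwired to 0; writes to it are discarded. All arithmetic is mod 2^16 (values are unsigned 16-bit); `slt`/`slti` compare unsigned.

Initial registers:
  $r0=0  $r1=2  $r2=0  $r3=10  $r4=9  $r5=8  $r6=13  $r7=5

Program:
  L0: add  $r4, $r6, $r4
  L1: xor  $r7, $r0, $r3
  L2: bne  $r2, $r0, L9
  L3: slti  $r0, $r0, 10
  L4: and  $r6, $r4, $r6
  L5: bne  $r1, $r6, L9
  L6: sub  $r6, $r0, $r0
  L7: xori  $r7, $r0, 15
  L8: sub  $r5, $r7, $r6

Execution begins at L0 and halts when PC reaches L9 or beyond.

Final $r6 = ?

0

PC=0  add  $r4, $r6, $r4     | $r0=0 $r1=2 $r2=0 $r3=10 $r4=22 $r5=8 $r6=13 $r7=5
PC=1  xor  $r7, $r0, $r3     | $r0=0 $r1=2 $r2=0 $r3=10 $r4=22 $r5=8 $r6=13 $r7=10
PC=2  bne  $r2, $r0, L9      | $r0=0 $r1=2 $r2=0 $r3=10 $r4=22 $r5=8 $r6=13 $r7=10  [not taken]
PC=3  slti  $r0, $r0, 10     | $r0=0 $r1=2 $r2=0 $r3=10 $r4=22 $r5=8 $r6=13 $r7=10
PC=4  and  $r6, $r4, $r6     | $r0=0 $r1=2 $r2=0 $r3=10 $r4=22 $r5=8 $r6=4 $r7=10
PC=5  bne  $r1, $r6, L9      | $r0=0 $r1=2 $r2=0 $r3=10 $r4=22 $r5=8 $r6=4 $r7=10  [TAKEN]
PC=6  sub  $r6, $r0, $r0     | $r0=0 $r1=2 $r2=0 $r3=10 $r4=22 $r5=8 $r6=0 $r7=10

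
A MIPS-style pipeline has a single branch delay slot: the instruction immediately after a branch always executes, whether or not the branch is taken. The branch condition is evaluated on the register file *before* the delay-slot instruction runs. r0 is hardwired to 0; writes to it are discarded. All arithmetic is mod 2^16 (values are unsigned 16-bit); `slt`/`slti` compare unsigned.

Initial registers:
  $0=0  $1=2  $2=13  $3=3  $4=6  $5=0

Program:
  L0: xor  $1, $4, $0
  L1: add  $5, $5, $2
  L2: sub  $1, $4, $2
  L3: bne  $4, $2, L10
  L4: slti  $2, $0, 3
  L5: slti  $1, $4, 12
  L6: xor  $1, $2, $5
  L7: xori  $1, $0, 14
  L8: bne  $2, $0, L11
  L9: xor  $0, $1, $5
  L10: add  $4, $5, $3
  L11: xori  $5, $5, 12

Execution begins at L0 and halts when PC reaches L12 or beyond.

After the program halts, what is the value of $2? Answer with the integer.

[0] xor  $1, $4, $0  →  {$0:0, $1:6, $2:13, $3:3, $4:6, $5:0}
[1] add  $5, $5, $2  →  {$0:0, $1:6, $2:13, $3:3, $4:6, $5:13}
[2] sub  $1, $4, $2  →  {$0:0, $1:65529, $2:13, $3:3, $4:6, $5:13}
[3] bne  $4, $2, L10  →  {$0:0, $1:65529, $2:13, $3:3, $4:6, $5:13}  ⟨branch taken⟩
[4] slti  $2, $0, 3  →  {$0:0, $1:65529, $2:1, $3:3, $4:6, $5:13}
[10] add  $4, $5, $3  →  {$0:0, $1:65529, $2:1, $3:3, $4:16, $5:13}
[11] xori  $5, $5, 12  →  {$0:0, $1:65529, $2:1, $3:3, $4:16, $5:1}

1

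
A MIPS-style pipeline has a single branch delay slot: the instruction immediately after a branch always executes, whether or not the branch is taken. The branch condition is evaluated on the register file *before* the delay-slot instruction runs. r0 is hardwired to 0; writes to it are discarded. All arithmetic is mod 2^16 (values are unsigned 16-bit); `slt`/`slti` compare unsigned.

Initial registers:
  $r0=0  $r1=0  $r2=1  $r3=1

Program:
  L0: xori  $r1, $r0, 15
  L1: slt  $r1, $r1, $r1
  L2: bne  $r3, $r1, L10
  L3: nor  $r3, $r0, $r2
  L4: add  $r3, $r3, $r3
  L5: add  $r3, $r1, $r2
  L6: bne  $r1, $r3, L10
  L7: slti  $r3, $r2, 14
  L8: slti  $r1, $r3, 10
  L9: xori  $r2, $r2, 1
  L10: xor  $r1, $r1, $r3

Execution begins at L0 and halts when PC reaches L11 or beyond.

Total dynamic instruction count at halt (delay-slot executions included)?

5

#0 xori  $r1, $r0, 15 ; 0/15/1/1
#1 slt  $r1, $r1, $r1 ; 0/0/1/1
#2 bne  $r3, $r1, L10 ; 0/0/1/1 ; →target
#3 nor  $r3, $r0, $r2 ; 0/0/1/65534
#10 xor  $r1, $r1, $r3 ; 0/65534/1/65534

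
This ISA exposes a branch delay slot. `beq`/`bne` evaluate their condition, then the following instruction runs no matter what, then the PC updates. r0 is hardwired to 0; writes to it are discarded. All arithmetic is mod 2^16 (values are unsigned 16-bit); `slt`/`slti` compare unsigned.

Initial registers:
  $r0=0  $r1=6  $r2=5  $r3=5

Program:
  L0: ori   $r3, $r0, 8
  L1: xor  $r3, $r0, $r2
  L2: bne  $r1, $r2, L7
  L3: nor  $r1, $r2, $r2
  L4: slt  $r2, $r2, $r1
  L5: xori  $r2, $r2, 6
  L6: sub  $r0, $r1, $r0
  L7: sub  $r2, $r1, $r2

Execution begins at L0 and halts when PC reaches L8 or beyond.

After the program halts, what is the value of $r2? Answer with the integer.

65525

  step pc=0: ori   $r3, $r0, 8  regs=(0,6,5,8)
  step pc=1: xor  $r3, $r0, $r2  regs=(0,6,5,5)
  step pc=2: bne  $r1, $r2, L7  cond=T  regs=(0,6,5,5)
  step pc=3: nor  $r1, $r2, $r2  regs=(0,65530,5,5)
  step pc=7: sub  $r2, $r1, $r2  regs=(0,65530,65525,5)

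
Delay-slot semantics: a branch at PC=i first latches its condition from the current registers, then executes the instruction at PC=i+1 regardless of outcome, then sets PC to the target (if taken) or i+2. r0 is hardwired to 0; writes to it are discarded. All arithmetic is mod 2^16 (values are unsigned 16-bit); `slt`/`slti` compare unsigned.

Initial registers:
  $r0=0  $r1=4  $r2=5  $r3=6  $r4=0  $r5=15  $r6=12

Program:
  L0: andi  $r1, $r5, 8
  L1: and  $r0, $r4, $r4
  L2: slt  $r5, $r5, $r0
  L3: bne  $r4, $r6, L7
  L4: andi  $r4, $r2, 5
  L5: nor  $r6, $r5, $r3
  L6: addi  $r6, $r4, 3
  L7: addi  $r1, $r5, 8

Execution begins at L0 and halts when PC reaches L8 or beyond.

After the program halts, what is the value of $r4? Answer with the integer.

5

[0] andi  $r1, $r5, 8  →  {$r0:0, $r1:8, $r2:5, $r3:6, $r4:0, $r5:15, $r6:12}
[1] and  $r0, $r4, $r4  →  {$r0:0, $r1:8, $r2:5, $r3:6, $r4:0, $r5:15, $r6:12}
[2] slt  $r5, $r5, $r0  →  {$r0:0, $r1:8, $r2:5, $r3:6, $r4:0, $r5:0, $r6:12}
[3] bne  $r4, $r6, L7  →  {$r0:0, $r1:8, $r2:5, $r3:6, $r4:0, $r5:0, $r6:12}  ⟨branch taken⟩
[4] andi  $r4, $r2, 5  →  {$r0:0, $r1:8, $r2:5, $r3:6, $r4:5, $r5:0, $r6:12}
[7] addi  $r1, $r5, 8  →  {$r0:0, $r1:8, $r2:5, $r3:6, $r4:5, $r5:0, $r6:12}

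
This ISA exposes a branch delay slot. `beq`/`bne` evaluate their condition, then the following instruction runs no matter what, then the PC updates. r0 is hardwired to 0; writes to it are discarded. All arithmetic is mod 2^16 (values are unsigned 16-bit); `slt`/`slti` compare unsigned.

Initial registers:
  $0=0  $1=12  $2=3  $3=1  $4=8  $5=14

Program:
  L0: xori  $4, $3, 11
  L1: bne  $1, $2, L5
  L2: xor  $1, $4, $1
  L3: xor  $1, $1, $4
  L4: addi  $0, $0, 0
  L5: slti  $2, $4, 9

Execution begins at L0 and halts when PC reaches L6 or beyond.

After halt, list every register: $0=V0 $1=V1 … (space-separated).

PC=0  xori  $4, $3, 11       | $0=0 $1=12 $2=3 $3=1 $4=10 $5=14
PC=1  bne  $1, $2, L5        | $0=0 $1=12 $2=3 $3=1 $4=10 $5=14  [TAKEN]
PC=2  xor  $1, $4, $1        | $0=0 $1=6 $2=3 $3=1 $4=10 $5=14
PC=5  slti  $2, $4, 9        | $0=0 $1=6 $2=0 $3=1 $4=10 $5=14

$0=0 $1=6 $2=0 $3=1 $4=10 $5=14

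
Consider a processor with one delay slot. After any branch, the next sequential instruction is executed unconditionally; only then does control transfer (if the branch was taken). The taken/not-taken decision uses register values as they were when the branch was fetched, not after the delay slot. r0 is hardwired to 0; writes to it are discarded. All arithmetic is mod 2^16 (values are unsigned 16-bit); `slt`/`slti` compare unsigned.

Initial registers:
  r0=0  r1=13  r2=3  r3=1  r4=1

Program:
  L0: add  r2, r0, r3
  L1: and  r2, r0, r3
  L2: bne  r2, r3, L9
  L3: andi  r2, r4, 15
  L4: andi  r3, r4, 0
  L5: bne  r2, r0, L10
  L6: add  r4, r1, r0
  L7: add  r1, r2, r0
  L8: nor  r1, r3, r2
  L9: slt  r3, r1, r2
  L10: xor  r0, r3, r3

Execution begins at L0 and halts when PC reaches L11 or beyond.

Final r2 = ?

1

[0] add  r2, r0, r3  →  {r0:0, r1:13, r2:1, r3:1, r4:1}
[1] and  r2, r0, r3  →  {r0:0, r1:13, r2:0, r3:1, r4:1}
[2] bne  r2, r3, L9  →  {r0:0, r1:13, r2:0, r3:1, r4:1}  ⟨branch taken⟩
[3] andi  r2, r4, 15  →  {r0:0, r1:13, r2:1, r3:1, r4:1}
[9] slt  r3, r1, r2  →  {r0:0, r1:13, r2:1, r3:0, r4:1}
[10] xor  r0, r3, r3  →  {r0:0, r1:13, r2:1, r3:0, r4:1}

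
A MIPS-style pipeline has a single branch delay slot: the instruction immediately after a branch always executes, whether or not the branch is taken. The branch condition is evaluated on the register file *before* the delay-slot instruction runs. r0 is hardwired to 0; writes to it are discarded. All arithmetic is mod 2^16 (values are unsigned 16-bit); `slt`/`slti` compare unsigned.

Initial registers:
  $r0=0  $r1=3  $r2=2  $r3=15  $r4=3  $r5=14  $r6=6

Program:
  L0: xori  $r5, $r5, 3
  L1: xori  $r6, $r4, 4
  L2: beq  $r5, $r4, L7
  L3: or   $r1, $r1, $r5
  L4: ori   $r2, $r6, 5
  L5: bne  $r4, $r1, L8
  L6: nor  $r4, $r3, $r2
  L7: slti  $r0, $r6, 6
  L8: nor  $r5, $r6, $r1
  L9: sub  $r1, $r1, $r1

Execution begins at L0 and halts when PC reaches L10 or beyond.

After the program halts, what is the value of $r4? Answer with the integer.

#0 xori  $r5, $r5, 3 ; 0/3/2/15/3/13/6
#1 xori  $r6, $r4, 4 ; 0/3/2/15/3/13/7
#2 beq  $r5, $r4, L7 ; 0/3/2/15/3/13/7 ; →fallthru
#3 or   $r1, $r1, $r5 ; 0/15/2/15/3/13/7
#4 ori   $r2, $r6, 5 ; 0/15/7/15/3/13/7
#5 bne  $r4, $r1, L8 ; 0/15/7/15/3/13/7 ; →target
#6 nor  $r4, $r3, $r2 ; 0/15/7/15/65520/13/7
#8 nor  $r5, $r6, $r1 ; 0/15/7/15/65520/65520/7
#9 sub  $r1, $r1, $r1 ; 0/0/7/15/65520/65520/7

65520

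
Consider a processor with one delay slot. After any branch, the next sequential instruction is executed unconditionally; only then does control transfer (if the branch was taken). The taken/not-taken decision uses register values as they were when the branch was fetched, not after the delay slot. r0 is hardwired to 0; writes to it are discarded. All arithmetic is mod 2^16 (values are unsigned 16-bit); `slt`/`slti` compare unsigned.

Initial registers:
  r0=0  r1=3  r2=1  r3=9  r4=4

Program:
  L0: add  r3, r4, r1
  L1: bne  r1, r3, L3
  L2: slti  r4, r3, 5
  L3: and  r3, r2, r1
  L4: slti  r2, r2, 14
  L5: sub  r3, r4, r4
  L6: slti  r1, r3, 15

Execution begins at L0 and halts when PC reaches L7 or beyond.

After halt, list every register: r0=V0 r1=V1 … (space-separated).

  step pc=0: add  r3, r4, r1  regs=(0,3,1,7,4)
  step pc=1: bne  r1, r3, L3  cond=T  regs=(0,3,1,7,4)
  step pc=2: slti  r4, r3, 5  regs=(0,3,1,7,0)
  step pc=3: and  r3, r2, r1  regs=(0,3,1,1,0)
  step pc=4: slti  r2, r2, 14  regs=(0,3,1,1,0)
  step pc=5: sub  r3, r4, r4  regs=(0,3,1,0,0)
  step pc=6: slti  r1, r3, 15  regs=(0,1,1,0,0)

r0=0 r1=1 r2=1 r3=0 r4=0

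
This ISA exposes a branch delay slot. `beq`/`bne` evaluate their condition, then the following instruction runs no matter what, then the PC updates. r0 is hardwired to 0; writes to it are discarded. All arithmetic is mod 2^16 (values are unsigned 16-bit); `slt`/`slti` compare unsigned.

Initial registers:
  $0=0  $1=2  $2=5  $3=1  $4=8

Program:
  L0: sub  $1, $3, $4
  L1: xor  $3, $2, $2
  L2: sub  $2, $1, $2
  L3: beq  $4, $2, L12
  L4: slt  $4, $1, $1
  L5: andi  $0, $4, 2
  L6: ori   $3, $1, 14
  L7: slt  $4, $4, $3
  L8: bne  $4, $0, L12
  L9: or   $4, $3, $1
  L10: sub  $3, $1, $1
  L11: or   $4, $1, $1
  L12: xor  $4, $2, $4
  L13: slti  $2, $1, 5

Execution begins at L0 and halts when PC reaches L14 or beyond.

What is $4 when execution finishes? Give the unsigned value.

  step pc=0: sub  $1, $3, $4  regs=(0,65529,5,1,8)
  step pc=1: xor  $3, $2, $2  regs=(0,65529,5,0,8)
  step pc=2: sub  $2, $1, $2  regs=(0,65529,65524,0,8)
  step pc=3: beq  $4, $2, L12  cond=F  regs=(0,65529,65524,0,8)
  step pc=4: slt  $4, $1, $1  regs=(0,65529,65524,0,0)
  step pc=5: andi  $0, $4, 2  regs=(0,65529,65524,0,0)
  step pc=6: ori   $3, $1, 14  regs=(0,65529,65524,65535,0)
  step pc=7: slt  $4, $4, $3  regs=(0,65529,65524,65535,1)
  step pc=8: bne  $4, $0, L12  cond=T  regs=(0,65529,65524,65535,1)
  step pc=9: or   $4, $3, $1  regs=(0,65529,65524,65535,65535)
  step pc=12: xor  $4, $2, $4  regs=(0,65529,65524,65535,11)
  step pc=13: slti  $2, $1, 5  regs=(0,65529,0,65535,11)

11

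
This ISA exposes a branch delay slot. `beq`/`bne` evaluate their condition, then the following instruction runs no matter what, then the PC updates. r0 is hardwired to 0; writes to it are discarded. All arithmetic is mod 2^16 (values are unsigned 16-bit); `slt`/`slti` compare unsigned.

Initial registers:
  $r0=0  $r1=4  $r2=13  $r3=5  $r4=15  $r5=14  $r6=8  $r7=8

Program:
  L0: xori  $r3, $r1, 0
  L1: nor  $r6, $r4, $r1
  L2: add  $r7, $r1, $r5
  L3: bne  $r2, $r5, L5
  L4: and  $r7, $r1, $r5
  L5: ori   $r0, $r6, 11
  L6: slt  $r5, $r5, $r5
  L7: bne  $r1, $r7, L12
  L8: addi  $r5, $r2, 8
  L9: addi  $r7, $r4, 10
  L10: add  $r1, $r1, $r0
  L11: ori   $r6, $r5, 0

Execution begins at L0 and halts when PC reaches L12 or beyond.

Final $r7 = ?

[0] xori  $r3, $r1, 0  →  {$r0:0, $r1:4, $r2:13, $r3:4, $r4:15, $r5:14, $r6:8, $r7:8}
[1] nor  $r6, $r4, $r1  →  {$r0:0, $r1:4, $r2:13, $r3:4, $r4:15, $r5:14, $r6:65520, $r7:8}
[2] add  $r7, $r1, $r5  →  {$r0:0, $r1:4, $r2:13, $r3:4, $r4:15, $r5:14, $r6:65520, $r7:18}
[3] bne  $r2, $r5, L5  →  {$r0:0, $r1:4, $r2:13, $r3:4, $r4:15, $r5:14, $r6:65520, $r7:18}  ⟨branch taken⟩
[4] and  $r7, $r1, $r5  →  {$r0:0, $r1:4, $r2:13, $r3:4, $r4:15, $r5:14, $r6:65520, $r7:4}
[5] ori   $r0, $r6, 11  →  {$r0:0, $r1:4, $r2:13, $r3:4, $r4:15, $r5:14, $r6:65520, $r7:4}
[6] slt  $r5, $r5, $r5  →  {$r0:0, $r1:4, $r2:13, $r3:4, $r4:15, $r5:0, $r6:65520, $r7:4}
[7] bne  $r1, $r7, L12  →  {$r0:0, $r1:4, $r2:13, $r3:4, $r4:15, $r5:0, $r6:65520, $r7:4}  ⟨branch fallthrough⟩
[8] addi  $r5, $r2, 8  →  {$r0:0, $r1:4, $r2:13, $r3:4, $r4:15, $r5:21, $r6:65520, $r7:4}
[9] addi  $r7, $r4, 10  →  {$r0:0, $r1:4, $r2:13, $r3:4, $r4:15, $r5:21, $r6:65520, $r7:25}
[10] add  $r1, $r1, $r0  →  {$r0:0, $r1:4, $r2:13, $r3:4, $r4:15, $r5:21, $r6:65520, $r7:25}
[11] ori   $r6, $r5, 0  →  {$r0:0, $r1:4, $r2:13, $r3:4, $r4:15, $r5:21, $r6:21, $r7:25}

25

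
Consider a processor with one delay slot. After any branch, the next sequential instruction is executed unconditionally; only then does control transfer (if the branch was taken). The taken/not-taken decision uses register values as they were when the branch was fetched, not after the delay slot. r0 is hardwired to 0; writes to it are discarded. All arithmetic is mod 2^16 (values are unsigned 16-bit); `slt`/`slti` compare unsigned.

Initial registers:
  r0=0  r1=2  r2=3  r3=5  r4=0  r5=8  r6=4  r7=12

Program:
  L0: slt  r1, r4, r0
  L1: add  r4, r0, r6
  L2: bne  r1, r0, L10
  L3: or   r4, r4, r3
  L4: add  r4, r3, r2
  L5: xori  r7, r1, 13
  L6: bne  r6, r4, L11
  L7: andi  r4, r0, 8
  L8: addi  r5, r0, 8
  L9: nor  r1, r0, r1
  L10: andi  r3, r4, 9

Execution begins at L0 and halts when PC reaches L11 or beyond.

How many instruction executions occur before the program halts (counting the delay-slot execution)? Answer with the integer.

[0] slt  r1, r4, r0  →  {r0:0, r1:0, r2:3, r3:5, r4:0, r5:8, r6:4, r7:12}
[1] add  r4, r0, r6  →  {r0:0, r1:0, r2:3, r3:5, r4:4, r5:8, r6:4, r7:12}
[2] bne  r1, r0, L10  →  {r0:0, r1:0, r2:3, r3:5, r4:4, r5:8, r6:4, r7:12}  ⟨branch fallthrough⟩
[3] or   r4, r4, r3  →  {r0:0, r1:0, r2:3, r3:5, r4:5, r5:8, r6:4, r7:12}
[4] add  r4, r3, r2  →  {r0:0, r1:0, r2:3, r3:5, r4:8, r5:8, r6:4, r7:12}
[5] xori  r7, r1, 13  →  {r0:0, r1:0, r2:3, r3:5, r4:8, r5:8, r6:4, r7:13}
[6] bne  r6, r4, L11  →  {r0:0, r1:0, r2:3, r3:5, r4:8, r5:8, r6:4, r7:13}  ⟨branch taken⟩
[7] andi  r4, r0, 8  →  {r0:0, r1:0, r2:3, r3:5, r4:0, r5:8, r6:4, r7:13}

8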